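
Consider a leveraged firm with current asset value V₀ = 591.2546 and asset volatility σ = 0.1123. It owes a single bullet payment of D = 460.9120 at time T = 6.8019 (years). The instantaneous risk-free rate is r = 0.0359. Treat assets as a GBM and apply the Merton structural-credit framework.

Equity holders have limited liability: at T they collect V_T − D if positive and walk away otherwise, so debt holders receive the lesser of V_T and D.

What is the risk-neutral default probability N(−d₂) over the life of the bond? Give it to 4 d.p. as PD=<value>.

PD=0.0621

d₁ = [ln(V₀/D) + (r + σ²/2)T] / (σ√T)
   = [ln(591.2546/460.9120) + (0.0359 + 0.5·0.1123²)·6.8019] / (0.1123·√6.8019)
   = [0.249040 + 0.287079] / 0.292883 = 1.830483
d₂ = d₁ − σ√T = 1.830483 − 0.292883 = 1.537599
risk-neutral PD = N(−d₂) = N(-1.537599) = 0.062073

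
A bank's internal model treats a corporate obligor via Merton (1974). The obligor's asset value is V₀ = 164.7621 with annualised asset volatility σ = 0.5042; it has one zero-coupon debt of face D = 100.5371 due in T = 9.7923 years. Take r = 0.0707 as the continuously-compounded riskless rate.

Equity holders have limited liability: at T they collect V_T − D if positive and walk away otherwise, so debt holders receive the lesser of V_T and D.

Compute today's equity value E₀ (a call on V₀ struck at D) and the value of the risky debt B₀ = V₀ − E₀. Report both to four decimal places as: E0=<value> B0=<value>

E0=130.1859 B0=34.5762

d₁ = [ln(V₀/D) + (r + σ²/2)T] / (σ√T)
   = [ln(164.7621/100.5371) + (0.0707 + 0.5·0.5042²)·9.7923] / (0.5042·√9.7923)
   = [0.493976 + 1.937003] / 1.577775 = 1.540764
d₂ = d₁ − σ√T = 1.540764 − 1.577775 = -0.037012
N(d₁) = 0.938313,  N(d₂) = 0.485238,  e^(−rT) = 0.500416
E₀ = V₀·N(d₁) − D·e^(−rT)·N(d₂)
   = 164.7621·0.938313 − 100.5371·0.500416·0.485238 = 130.185901
B₀ = V₀ − E₀ = 164.7621 − 130.185901 = 34.576199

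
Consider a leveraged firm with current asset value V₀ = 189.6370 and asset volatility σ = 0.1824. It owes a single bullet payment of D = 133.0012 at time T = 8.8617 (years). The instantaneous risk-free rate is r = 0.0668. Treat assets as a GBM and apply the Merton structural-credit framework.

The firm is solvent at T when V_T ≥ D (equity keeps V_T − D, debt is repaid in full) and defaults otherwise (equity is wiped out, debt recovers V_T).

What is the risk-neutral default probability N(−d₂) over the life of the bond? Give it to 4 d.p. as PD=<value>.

d₁ = [ln(V₀/D) + (r + σ²/2)T] / (σ√T)
   = [ln(189.6370/133.0012) + (0.0668 + 0.5·0.1824²)·8.8617] / (0.1824·√8.8617)
   = [0.354754 + 0.739375] / 0.542979 = 2.015046
d₂ = d₁ − σ√T = 2.015046 − 0.542979 = 1.472067
risk-neutral PD = N(−d₂) = N(-1.472067) = 0.070501

PD=0.0705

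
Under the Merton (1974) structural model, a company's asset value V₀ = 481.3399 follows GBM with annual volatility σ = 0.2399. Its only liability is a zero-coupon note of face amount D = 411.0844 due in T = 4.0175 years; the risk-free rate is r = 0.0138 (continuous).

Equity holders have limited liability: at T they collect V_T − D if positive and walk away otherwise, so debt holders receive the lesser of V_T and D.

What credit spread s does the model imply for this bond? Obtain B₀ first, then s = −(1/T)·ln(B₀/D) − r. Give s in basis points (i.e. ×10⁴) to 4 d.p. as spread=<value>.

spread=300.7817

d₁ = [ln(V₀/D) + (r + σ²/2)T] / (σ√T)
   = [ln(481.3399/411.0844) + (0.0138 + 0.5·0.2399²)·4.0175] / (0.2399·√4.0175)
   = [0.157775 + 0.171049] / 0.480848 = 0.683842
d₂ = d₁ − σ√T = 0.683842 − 0.480848 = 0.202993
N(d₁) = 0.752962,  N(d₂) = 0.580430,  e^(−rT) = 0.946067
E₀ = V₀·N(d₁) − D·e^(−rT)·N(d₂)
   = 481.3399·0.752962 − 411.0844·0.946067·0.580430 = 136.693834
B₀ = V₀ − E₀ = 481.3399 − 136.693834 = 344.646066
spread = −(1/T)·ln(B₀/D) − r = −(1/4.0175)·ln(344.646066/411.0844) − 0.0138 = 0.03007817
in basis points: 0.03007817 × 10⁴ = 300.7817 bp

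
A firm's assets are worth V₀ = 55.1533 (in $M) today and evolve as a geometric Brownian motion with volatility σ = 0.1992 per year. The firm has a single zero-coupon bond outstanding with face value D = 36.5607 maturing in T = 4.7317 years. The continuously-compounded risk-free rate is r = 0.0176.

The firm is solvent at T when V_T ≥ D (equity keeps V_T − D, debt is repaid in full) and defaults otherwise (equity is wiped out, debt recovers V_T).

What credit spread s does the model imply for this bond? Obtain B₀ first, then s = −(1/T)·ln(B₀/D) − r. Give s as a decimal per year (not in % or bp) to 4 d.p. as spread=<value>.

spread=0.0074

d₁ = [ln(V₀/D) + (r + σ²/2)T] / (σ√T)
   = [ln(55.1533/36.5607) + (0.0176 + 0.5·0.1992²)·4.7317] / (0.1992·√4.7317)
   = [0.411143 + 0.177156] / 0.433309 = 1.357689
d₂ = d₁ − σ√T = 1.357689 − 0.433309 = 0.924380
N(d₁) = 0.912719,  N(d₂) = 0.822356,  e^(−rT) = 0.920095
E₀ = V₀·N(d₁) − D·e^(−rT)·N(d₂)
   = 55.1533·0.912719 − 36.5607·0.920095·0.822356 = 22.675958
B₀ = V₀ − E₀ = 55.1533 − 22.675958 = 32.477342
spread = −(1/T)·ln(B₀/D) − r = −(1/4.7317)·ln(32.477342/36.5607) − 0.0176 = 0.00742932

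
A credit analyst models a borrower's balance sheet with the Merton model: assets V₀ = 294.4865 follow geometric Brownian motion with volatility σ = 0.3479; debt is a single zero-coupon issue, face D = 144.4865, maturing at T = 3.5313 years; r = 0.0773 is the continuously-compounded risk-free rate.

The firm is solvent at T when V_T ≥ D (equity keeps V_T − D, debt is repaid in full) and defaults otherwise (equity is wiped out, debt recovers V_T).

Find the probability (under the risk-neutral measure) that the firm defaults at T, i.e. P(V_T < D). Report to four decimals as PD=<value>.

PD=0.1190

d₁ = [ln(V₀/D) + (r + σ²/2)T] / (σ√T)
   = [ln(294.4865/144.4865) + (0.0773 + 0.5·0.3479²)·3.5313] / (0.3479·√3.5313)
   = [0.712047 + 0.486674] / 0.653765 = 1.833565
d₂ = d₁ − σ√T = 1.833565 − 0.653765 = 1.179800
risk-neutral PD = N(−d₂) = N(-1.179800) = 0.119040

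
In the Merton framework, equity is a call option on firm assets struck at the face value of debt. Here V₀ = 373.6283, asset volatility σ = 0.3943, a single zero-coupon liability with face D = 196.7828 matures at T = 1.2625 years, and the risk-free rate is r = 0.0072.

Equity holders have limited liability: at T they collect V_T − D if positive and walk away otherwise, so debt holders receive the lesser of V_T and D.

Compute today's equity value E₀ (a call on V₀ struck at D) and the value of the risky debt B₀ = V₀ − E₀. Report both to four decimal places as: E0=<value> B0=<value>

E0=182.3312 B0=191.2971

d₁ = [ln(V₀/D) + (r + σ²/2)T] / (σ√T)
   = [ln(373.6283/196.7828) + (0.0072 + 0.5·0.3943²)·1.2625] / (0.3943·√1.2625)
   = [0.641161 + 0.107232] / 0.443040 = 1.689224
d₂ = d₁ − σ√T = 1.689224 − 0.443040 = 1.246184
N(d₁) = 0.954412,  N(d₂) = 0.893652,  e^(−rT) = 0.990951
E₀ = V₀·N(d₁) − D·e^(−rT)·N(d₂)
   = 373.6283·0.954412 − 196.7828·0.990951·0.893652 = 182.331242
B₀ = V₀ − E₀ = 373.6283 − 182.331242 = 191.297058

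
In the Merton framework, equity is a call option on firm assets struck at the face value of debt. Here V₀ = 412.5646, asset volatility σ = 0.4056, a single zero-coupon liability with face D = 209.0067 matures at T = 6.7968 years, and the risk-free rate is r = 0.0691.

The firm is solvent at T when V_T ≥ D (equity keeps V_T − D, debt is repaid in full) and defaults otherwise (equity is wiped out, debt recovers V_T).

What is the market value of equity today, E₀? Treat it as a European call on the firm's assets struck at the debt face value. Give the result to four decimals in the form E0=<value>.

E0=297.6688

d₁ = [ln(V₀/D) + (r + σ²/2)T] / (σ√T)
   = [ln(412.5646/209.0067) + (0.0691 + 0.5·0.4056²)·6.7968] / (0.4056·√6.7968)
   = [0.680026 + 1.028734] / 1.057427 = 1.615962
d₂ = d₁ − σ√T = 1.615962 − 1.057427 = 0.558535
N(d₁) = 0.946949,  N(d₂) = 0.711761,  e^(−rT) = 0.625216
E₀ = V₀·N(d₁) − D·e^(−rT)·N(d₂)
   = 412.5646·0.946949 − 209.0067·0.625216·0.711761 = 297.668756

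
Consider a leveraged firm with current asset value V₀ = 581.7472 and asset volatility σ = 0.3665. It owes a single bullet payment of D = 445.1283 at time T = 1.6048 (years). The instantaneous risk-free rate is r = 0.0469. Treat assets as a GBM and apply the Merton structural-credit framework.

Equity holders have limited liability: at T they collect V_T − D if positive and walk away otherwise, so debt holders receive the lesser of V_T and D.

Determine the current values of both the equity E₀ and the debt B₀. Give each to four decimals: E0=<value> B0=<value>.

d₁ = [ln(V₀/D) + (r + σ²/2)T] / (σ√T)
   = [ln(581.7472/445.1283) + (0.0469 + 0.5·0.3665²)·1.6048] / (0.3665·√1.6048)
   = [0.267673 + 0.183045] / 0.464285 = 0.970781
d₂ = d₁ − σ√T = 0.970781 − 0.464285 = 0.506496
N(d₁) = 0.834171,  N(d₂) = 0.693746,  e^(−rT) = 0.927498
E₀ = V₀·N(d₁) − D·e^(−rT)·N(d₂)
   = 581.7472·0.834171 − 445.1283·0.927498·0.693746 = 198.860114
B₀ = V₀ − E₀ = 581.7472 − 198.860114 = 382.887086

E0=198.8601 B0=382.8871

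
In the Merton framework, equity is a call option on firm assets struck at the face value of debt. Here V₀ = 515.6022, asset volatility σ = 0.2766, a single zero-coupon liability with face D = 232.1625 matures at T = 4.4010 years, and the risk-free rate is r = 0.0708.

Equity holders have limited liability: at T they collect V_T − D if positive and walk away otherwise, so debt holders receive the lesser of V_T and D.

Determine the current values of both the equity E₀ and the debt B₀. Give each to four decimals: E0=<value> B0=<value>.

E0=347.3754 B0=168.2268

d₁ = [ln(V₀/D) + (r + σ²/2)T] / (σ√T)
   = [ln(515.6022/232.1625) + (0.0708 + 0.5·0.2766²)·4.4010] / (0.2766·√4.4010)
   = [0.797898 + 0.479946] / 0.580267 = 2.202165
d₂ = d₁ − σ√T = 2.202165 − 0.580267 = 1.621898
N(d₁) = 0.986173,  N(d₂) = 0.947587,  e^(−rT) = 0.732281
E₀ = V₀·N(d₁) − D·e^(−rT)·N(d₂)
   = 515.6022·0.986173 − 232.1625·0.732281·0.947587 = 347.375414
B₀ = V₀ − E₀ = 515.6022 − 347.375414 = 168.226786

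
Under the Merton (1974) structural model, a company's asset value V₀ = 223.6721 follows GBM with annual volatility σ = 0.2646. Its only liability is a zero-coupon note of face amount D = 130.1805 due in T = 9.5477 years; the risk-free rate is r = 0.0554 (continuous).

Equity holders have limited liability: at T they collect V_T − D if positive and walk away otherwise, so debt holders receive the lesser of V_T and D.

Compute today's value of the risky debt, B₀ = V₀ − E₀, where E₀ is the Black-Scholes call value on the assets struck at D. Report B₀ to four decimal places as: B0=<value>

B0=72.1908

d₁ = [ln(V₀/D) + (r + σ²/2)T] / (σ√T)
   = [ln(223.6721/130.1805) + (0.0554 + 0.5·0.2646²)·9.5477] / (0.2646·√9.5477)
   = [0.541259 + 0.863175] / 0.817597 = 1.717759
d₂ = d₁ − σ√T = 1.717759 − 0.817597 = 0.900162
N(d₁) = 0.957080,  N(d₂) = 0.815983,  e^(−rT) = 0.589228
E₀ = V₀·N(d₁) − D·e^(−rT)·N(d₂)
   = 223.6721·0.957080 − 130.1805·0.589228·0.815983 = 151.481271
B₀ = V₀ − E₀ = 223.6721 − 151.481271 = 72.190829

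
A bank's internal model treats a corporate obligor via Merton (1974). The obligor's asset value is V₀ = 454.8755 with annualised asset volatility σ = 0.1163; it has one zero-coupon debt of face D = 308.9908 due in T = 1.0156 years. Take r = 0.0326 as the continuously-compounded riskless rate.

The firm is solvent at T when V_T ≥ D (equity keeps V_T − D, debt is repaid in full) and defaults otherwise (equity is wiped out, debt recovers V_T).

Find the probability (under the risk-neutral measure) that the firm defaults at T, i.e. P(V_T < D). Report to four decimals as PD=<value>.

d₁ = [ln(V₀/D) + (r + σ²/2)T] / (σ√T)
   = [ln(454.8755/308.9908) + (0.0326 + 0.5·0.1163²)·1.0156] / (0.1163·√1.0156)
   = [0.386712 + 0.039977] / 0.117204 = 3.640580
d₂ = d₁ − σ√T = 3.640580 − 0.117204 = 3.523376
risk-neutral PD = N(−d₂) = N(-3.523376) = 0.000213

PD=0.0002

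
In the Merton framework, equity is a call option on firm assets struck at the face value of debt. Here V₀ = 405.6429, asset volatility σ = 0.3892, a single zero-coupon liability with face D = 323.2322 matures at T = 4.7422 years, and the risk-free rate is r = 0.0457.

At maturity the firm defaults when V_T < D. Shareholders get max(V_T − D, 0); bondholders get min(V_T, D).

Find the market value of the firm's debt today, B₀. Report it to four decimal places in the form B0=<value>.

B0=210.1326

d₁ = [ln(V₀/D) + (r + σ²/2)T] / (σ√T)
   = [ln(405.6429/323.2322) + (0.0457 + 0.5·0.3892²)·4.7422] / (0.3892·√4.7422)
   = [0.227102 + 0.575885] / 0.847545 = 0.947427
d₂ = d₁ − σ√T = 0.947427 − 0.847545 = 0.099882
N(d₁) = 0.828289,  N(d₂) = 0.539781,  e^(−rT) = 0.805157
E₀ = V₀·N(d₁) − D·e^(−rT)·N(d₂)
   = 405.6429·0.828289 − 323.2322·0.805157·0.539781 = 195.510339
B₀ = V₀ − E₀ = 405.6429 − 195.510339 = 210.132561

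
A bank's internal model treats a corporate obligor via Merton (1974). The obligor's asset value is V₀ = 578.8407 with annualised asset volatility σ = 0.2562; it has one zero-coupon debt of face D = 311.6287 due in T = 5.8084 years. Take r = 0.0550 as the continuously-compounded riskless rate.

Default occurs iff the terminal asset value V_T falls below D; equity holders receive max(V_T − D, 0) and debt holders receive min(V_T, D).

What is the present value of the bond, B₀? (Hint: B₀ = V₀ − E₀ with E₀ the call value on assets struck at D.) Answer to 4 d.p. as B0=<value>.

B0=220.3684

d₁ = [ln(V₀/D) + (r + σ²/2)T] / (σ√T)
   = [ln(578.8407/311.6287) + (0.0550 + 0.5·0.2562²)·5.8084] / (0.2562·√5.8084)
   = [0.619215 + 0.510089] / 0.617458 = 1.828957
d₂ = d₁ − σ√T = 1.828957 − 0.617458 = 1.211499
N(d₁) = 0.966297,  N(d₂) = 0.887148,  e^(−rT) = 0.726540
E₀ = V₀·N(d₁) − D·e^(−rT)·N(d₂)
   = 578.8407·0.966297 − 311.6287·0.726540·0.887148 = 358.472278
B₀ = V₀ − E₀ = 578.8407 − 358.472278 = 220.368422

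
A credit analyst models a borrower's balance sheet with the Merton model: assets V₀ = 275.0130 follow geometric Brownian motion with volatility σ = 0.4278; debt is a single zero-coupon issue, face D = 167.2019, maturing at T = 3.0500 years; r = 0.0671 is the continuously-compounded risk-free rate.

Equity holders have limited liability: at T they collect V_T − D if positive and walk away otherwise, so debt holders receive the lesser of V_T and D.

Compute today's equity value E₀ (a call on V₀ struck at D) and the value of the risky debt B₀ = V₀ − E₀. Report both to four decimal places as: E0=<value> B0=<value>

E0=151.6755 B0=123.3375

d₁ = [ln(V₀/D) + (r + σ²/2)T] / (σ√T)
   = [ln(275.0130/167.2019) + (0.0671 + 0.5·0.4278²)·3.0500] / (0.4278·√3.0500)
   = [0.497616 + 0.483750] / 0.747121 = 1.313531
d₂ = d₁ − σ√T = 1.313531 − 0.747121 = 0.566410
N(d₁) = 0.905498,  N(d₂) = 0.714443,  e^(−rT) = 0.814928
E₀ = V₀·N(d₁) − D·e^(−rT)·N(d₂)
   = 275.0130·0.905498 − 167.2019·0.814928·0.714443 = 151.675491
B₀ = V₀ − E₀ = 275.0130 − 151.675491 = 123.337509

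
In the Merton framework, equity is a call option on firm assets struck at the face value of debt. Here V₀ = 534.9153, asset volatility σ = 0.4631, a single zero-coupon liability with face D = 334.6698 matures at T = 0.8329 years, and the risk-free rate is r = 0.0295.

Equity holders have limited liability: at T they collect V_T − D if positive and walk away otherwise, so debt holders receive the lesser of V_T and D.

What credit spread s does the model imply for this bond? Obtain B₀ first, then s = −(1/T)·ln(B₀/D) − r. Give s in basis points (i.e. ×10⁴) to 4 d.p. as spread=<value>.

spread=389.6315

d₁ = [ln(V₀/D) + (r + σ²/2)T] / (σ√T)
   = [ln(534.9153/334.6698) + (0.0295 + 0.5·0.4631²)·0.8329] / (0.4631·√0.8329)
   = [0.468964 + 0.113883] / 0.422641 = 1.379061
d₂ = d₁ − σ√T = 1.379061 − 0.422641 = 0.956420
N(d₁) = 0.916062,  N(d₂) = 0.830570,  e^(−rT) = 0.975729
E₀ = V₀·N(d₁) − D·e^(−rT)·N(d₂)
   = 534.9153·0.916062 − 334.6698·0.975729·0.830570 = 218.795450
B₀ = V₀ − E₀ = 534.9153 − 218.795450 = 316.119850
spread = −(1/T)·ln(B₀/D) − r = −(1/0.8329)·ln(316.119850/334.6698) − 0.0295 = 0.03896315
in basis points: 0.03896315 × 10⁴ = 389.6315 bp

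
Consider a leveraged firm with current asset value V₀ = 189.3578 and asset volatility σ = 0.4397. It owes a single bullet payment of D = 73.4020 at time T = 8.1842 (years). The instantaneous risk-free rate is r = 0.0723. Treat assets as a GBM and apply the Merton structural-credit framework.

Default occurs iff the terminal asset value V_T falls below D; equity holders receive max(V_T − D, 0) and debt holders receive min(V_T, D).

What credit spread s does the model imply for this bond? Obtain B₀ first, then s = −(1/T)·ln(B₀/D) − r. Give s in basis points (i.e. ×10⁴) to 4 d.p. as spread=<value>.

d₁ = [ln(V₀/D) + (r + σ²/2)T] / (σ√T)
   = [ln(189.3578/73.4020) + (0.0723 + 0.5·0.4397²)·8.1842] / (0.4397·√8.1842)
   = [0.947687 + 1.382868] / 1.257896 = 1.852742
d₂ = d₁ − σ√T = 1.852742 − 1.257896 = 0.594846
N(d₁) = 0.968040,  N(d₂) = 0.724027,  e^(−rT) = 0.553376
E₀ = V₀·N(d₁) − D·e^(−rT)·N(d₂)
   = 189.3578·0.968040 − 73.4020·0.553376·0.724027 = 153.896807
B₀ = V₀ − E₀ = 189.3578 − 153.896807 = 35.460993
spread = −(1/T)·ln(B₀/D) − r = −(1/8.1842)·ln(35.460993/73.4020) − 0.0723 = 0.01659298
in basis points: 0.01659298 × 10⁴ = 165.9298 bp

spread=165.9298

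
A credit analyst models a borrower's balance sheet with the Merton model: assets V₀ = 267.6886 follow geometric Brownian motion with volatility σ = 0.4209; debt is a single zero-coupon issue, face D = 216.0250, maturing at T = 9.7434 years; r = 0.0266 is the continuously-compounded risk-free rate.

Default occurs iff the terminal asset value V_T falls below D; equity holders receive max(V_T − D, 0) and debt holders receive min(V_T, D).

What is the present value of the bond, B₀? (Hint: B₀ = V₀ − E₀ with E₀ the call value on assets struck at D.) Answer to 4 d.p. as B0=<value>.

d₁ = [ln(V₀/D) + (r + σ²/2)T] / (σ√T)
   = [ln(267.6886/216.0250) + (0.0266 + 0.5·0.4209²)·9.7434] / (0.4209·√9.7434)
   = [0.214430 + 1.122229] / 1.313815 = 1.017388
d₂ = d₁ − σ√T = 1.017388 − 1.313815 = -0.296427
N(d₁) = 0.845516,  N(d₂) = 0.383452,  e^(−rT) = 0.771688
E₀ = V₀·N(d₁) − D·e^(−rT)·N(d₂)
   = 267.6886·0.845516 − 216.0250·0.771688·0.383452 = 162.411893
B₀ = V₀ − E₀ = 267.6886 − 162.411893 = 105.276707

B0=105.2767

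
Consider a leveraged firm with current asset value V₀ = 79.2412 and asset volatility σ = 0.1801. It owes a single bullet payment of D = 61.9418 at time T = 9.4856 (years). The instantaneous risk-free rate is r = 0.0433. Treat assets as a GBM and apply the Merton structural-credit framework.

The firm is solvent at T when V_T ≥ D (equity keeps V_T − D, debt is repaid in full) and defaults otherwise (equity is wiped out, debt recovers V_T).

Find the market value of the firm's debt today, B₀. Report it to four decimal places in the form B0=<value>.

B0=39.2919

d₁ = [ln(V₀/D) + (r + σ²/2)T] / (σ√T)
   = [ln(79.2412/61.9418) + (0.0433 + 0.5·0.1801²)·9.4856] / (0.1801·√9.4856)
   = [0.246301 + 0.564564] / 0.554685 = 1.461849
d₂ = d₁ − σ√T = 1.461849 − 0.554685 = 0.907164
N(d₁) = 0.928109,  N(d₂) = 0.817840,  e^(−rT) = 0.663168
E₀ = V₀·N(d₁) − D·e^(−rT)·N(d₂)
   = 79.2412·0.928109 − 61.9418·0.663168·0.817840 = 39.949346
B₀ = V₀ − E₀ = 79.2412 − 39.949346 = 39.291854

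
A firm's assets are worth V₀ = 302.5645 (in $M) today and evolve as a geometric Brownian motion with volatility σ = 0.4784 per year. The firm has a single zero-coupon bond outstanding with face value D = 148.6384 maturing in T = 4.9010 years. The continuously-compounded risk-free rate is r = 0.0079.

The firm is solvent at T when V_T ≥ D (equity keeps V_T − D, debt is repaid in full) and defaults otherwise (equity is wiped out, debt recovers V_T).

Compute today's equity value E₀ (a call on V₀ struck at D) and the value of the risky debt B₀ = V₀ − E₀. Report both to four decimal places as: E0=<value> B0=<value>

E0=188.2820 B0=114.2825

d₁ = [ln(V₀/D) + (r + σ²/2)T] / (σ√T)
   = [ln(302.5645/148.6384) + (0.0079 + 0.5·0.4784²)·4.9010] / (0.4784·√4.9010)
   = [0.710778 + 0.599555] / 1.059092 = 1.237224
d₂ = d₁ − σ√T = 1.237224 − 1.059092 = 0.178132
N(d₁) = 0.891998,  N(d₂) = 0.570690,  e^(−rT) = 0.962022
E₀ = V₀·N(d₁) − D·e^(−rT)·N(d₂)
   = 302.5645·0.891998 − 148.6384·0.962022·0.570690 = 188.281953
B₀ = V₀ − E₀ = 302.5645 − 188.281953 = 114.282547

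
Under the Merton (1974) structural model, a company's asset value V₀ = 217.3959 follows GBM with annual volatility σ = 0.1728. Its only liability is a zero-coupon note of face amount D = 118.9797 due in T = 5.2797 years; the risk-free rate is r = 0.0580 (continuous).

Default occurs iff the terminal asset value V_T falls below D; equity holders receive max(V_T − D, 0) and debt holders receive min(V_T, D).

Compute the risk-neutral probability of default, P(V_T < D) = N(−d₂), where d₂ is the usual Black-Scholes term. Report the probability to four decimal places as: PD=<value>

PD=0.0183

d₁ = [ln(V₀/D) + (r + σ²/2)T] / (σ√T)
   = [ln(217.3959/118.9797) + (0.0580 + 0.5·0.1728²)·5.2797] / (0.1728·√5.2797)
   = [0.602767 + 0.385048] / 0.397053 = 2.487868
d₂ = d₁ − σ√T = 2.487868 − 0.397053 = 2.090815
risk-neutral PD = N(−d₂) = N(-2.090815) = 0.018272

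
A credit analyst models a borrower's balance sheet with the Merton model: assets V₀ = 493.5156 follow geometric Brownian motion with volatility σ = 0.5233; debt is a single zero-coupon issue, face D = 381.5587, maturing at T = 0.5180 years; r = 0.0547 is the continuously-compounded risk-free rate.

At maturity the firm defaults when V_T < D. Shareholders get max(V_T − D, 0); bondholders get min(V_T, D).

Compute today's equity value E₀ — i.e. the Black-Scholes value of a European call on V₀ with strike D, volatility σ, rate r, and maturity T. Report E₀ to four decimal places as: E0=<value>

E0=143.2355

d₁ = [ln(V₀/D) + (r + σ²/2)T] / (σ√T)
   = [ln(493.5156/381.5587) + (0.0547 + 0.5·0.5233²)·0.5180] / (0.5233·√0.5180)
   = [0.257290 + 0.099260] / 0.376631 = 0.946683
d₂ = d₁ − σ√T = 0.946683 − 0.376631 = 0.570052
N(d₁) = 0.828100,  N(d₂) = 0.715679,  e^(−rT) = 0.972063
E₀ = V₀·N(d₁) − D·e^(−rT)·N(d₂)
   = 493.5156·0.828100 − 381.5587·0.972063·0.715679 = 143.235507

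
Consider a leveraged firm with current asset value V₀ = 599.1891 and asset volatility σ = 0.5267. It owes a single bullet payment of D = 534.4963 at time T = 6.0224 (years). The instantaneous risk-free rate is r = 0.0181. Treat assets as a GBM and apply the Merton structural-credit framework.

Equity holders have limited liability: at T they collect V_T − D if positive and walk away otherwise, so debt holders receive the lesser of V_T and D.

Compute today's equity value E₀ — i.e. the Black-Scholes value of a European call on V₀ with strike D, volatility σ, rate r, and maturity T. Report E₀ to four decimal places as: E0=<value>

d₁ = [ln(V₀/D) + (r + σ²/2)T] / (σ√T)
   = [ln(599.1891/534.4963) + (0.0181 + 0.5·0.5267²)·6.0224] / (0.5267·√6.0224)
   = [0.114252 + 0.944351] / 1.292552 = 0.819003
d₂ = d₁ − σ√T = 0.819003 − 1.292552 = -0.473550
N(d₁) = 0.793608,  N(d₂) = 0.317911,  e^(−rT) = 0.896726
E₀ = V₀·N(d₁) − D·e^(−rT)·N(d₂)
   = 599.1891·0.793608 − 534.4963·0.896726·0.317911 = 323.147584

E0=323.1476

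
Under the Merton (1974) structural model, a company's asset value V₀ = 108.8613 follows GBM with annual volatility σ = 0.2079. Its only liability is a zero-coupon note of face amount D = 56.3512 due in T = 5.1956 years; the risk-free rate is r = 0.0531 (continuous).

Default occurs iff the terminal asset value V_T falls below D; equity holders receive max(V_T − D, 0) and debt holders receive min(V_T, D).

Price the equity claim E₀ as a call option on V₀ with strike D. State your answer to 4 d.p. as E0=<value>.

E0=66.3861

d₁ = [ln(V₀/D) + (r + σ²/2)T] / (σ√T)
   = [ln(108.8613/56.3512) + (0.0531 + 0.5·0.2079²)·5.1956] / (0.2079·√5.1956)
   = [0.658471 + 0.388170] / 0.473884 = 2.208642
d₂ = d₁ − σ√T = 2.208642 − 0.473884 = 1.734757
N(d₁) = 0.986400,  N(d₂) = 0.958608,  e^(−rT) = 0.758899
E₀ = V₀·N(d₁) − D·e^(−rT)·N(d₂)
   = 108.8613·0.986400 − 56.3512·0.758899·0.958608 = 66.386050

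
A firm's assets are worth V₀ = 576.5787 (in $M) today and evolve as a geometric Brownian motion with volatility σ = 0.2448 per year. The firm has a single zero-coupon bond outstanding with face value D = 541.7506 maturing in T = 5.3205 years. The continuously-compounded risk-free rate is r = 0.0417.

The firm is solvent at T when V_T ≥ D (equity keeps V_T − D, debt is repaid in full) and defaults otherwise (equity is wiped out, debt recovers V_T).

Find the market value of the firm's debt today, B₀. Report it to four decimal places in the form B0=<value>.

B0=379.4886

d₁ = [ln(V₀/D) + (r + σ²/2)T] / (σ√T)
   = [ln(576.5787/541.7506) + (0.0417 + 0.5·0.2448²)·5.3205] / (0.2448·√5.3205)
   = [0.062306 + 0.381286] / 0.564661 = 0.785590
d₂ = d₁ − σ√T = 0.785590 − 0.564661 = 0.220929
N(d₁) = 0.783946,  N(d₂) = 0.587426,  e^(−rT) = 0.801024
E₀ = V₀·N(d₁) − D·e^(−rT)·N(d₂)
   = 576.5787·0.783946 − 541.7506·0.801024·0.587426 = 197.090085
B₀ = V₀ − E₀ = 576.5787 − 197.090085 = 379.488615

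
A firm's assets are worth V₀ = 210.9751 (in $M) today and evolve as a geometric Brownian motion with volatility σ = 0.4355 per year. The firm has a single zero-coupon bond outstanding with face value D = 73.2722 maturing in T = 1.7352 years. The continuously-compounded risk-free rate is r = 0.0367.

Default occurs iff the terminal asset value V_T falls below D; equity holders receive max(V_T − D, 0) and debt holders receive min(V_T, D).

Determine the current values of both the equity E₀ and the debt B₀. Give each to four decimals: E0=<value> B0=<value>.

E0=142.8647 B0=68.1104

d₁ = [ln(V₀/D) + (r + σ²/2)T] / (σ√T)
   = [ln(210.9751/73.2722) + (0.0367 + 0.5·0.4355²)·1.7352] / (0.4355·√1.7352)
   = [1.057559 + 0.228231] / 0.573671 = 2.241337
d₂ = d₁ − σ√T = 2.241337 − 0.573671 = 1.667666
N(d₁) = 0.987498,  N(d₂) = 0.952309,  e^(−rT) = 0.938303
E₀ = V₀·N(d₁) − D·e^(−rT)·N(d₂)
   = 210.9751·0.987498 − 73.2722·0.938303·0.952309 = 142.864735
B₀ = V₀ − E₀ = 210.9751 − 142.864735 = 68.110365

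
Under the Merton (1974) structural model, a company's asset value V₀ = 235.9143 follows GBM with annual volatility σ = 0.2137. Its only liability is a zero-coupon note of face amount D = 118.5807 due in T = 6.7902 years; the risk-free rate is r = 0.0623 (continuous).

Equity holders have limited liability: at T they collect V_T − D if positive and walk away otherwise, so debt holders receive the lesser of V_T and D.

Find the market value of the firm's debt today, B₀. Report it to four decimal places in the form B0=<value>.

d₁ = [ln(V₀/D) + (r + σ²/2)T] / (σ√T)
   = [ln(235.9143/118.5807) + (0.0623 + 0.5·0.2137²)·6.7902] / (0.2137·√6.7902)
   = [0.687875 + 0.578076] / 0.556860 = 2.273375
d₂ = d₁ − σ√T = 2.273375 − 0.556860 = 1.716515
N(d₁) = 0.988498,  N(d₂) = 0.956966,  e^(−rT) = 0.655059
E₀ = V₀·N(d₁) − D·e^(−rT)·N(d₂)
   = 235.9143·0.988498 − 118.5807·0.655059·0.956966 = 158.866228
B₀ = V₀ − E₀ = 235.9143 − 158.866228 = 77.048072

B0=77.0481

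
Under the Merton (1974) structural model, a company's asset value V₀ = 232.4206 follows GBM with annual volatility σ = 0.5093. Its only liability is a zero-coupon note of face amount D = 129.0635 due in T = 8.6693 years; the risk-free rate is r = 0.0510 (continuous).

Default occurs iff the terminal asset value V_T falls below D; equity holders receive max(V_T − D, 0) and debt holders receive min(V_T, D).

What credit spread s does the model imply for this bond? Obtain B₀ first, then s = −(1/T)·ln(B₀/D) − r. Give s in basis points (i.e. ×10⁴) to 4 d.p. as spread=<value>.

spread=434.3547

d₁ = [ln(V₀/D) + (r + σ²/2)T] / (σ√T)
   = [ln(232.4206/129.0635) + (0.0510 + 0.5·0.5093²)·8.6693] / (0.5093·√8.6693)
   = [0.588244 + 1.566484] / 1.499566 = 1.436901
d₂ = d₁ − σ√T = 1.436901 − 1.499566 = -0.062666
N(d₁) = 0.924627,  N(d₂) = 0.475016,  e^(−rT) = 0.642663
E₀ = V₀·N(d₁) − D·e^(−rT)·N(d₂)
   = 232.4206·0.924627 − 129.0635·0.642663·0.475016 = 175.502401
B₀ = V₀ − E₀ = 232.4206 − 175.502401 = 56.918199
spread = −(1/T)·ln(B₀/D) − r = −(1/8.6693)·ln(56.918199/129.0635) − 0.0510 = 0.04343547
in basis points: 0.04343547 × 10⁴ = 434.3547 bp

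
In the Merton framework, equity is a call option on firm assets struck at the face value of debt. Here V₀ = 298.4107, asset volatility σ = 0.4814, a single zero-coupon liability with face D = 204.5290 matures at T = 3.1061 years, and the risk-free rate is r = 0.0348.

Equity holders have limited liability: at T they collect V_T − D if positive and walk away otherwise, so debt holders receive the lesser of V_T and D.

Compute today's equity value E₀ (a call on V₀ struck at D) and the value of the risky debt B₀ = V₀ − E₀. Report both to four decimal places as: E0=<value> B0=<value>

d₁ = [ln(V₀/D) + (r + σ²/2)T] / (σ√T)
   = [ln(298.4107/204.5290) + (0.0348 + 0.5·0.4814²)·3.1061] / (0.4814·√3.1061)
   = [0.377761 + 0.468005] / 0.848426 = 0.996866
d₂ = d₁ − σ√T = 0.996866 − 0.848426 = 0.148440
N(d₁) = 0.840585,  N(d₂) = 0.559002,  e^(−rT) = 0.897545
E₀ = V₀·N(d₁) − D·e^(−rT)·N(d₂)
   = 298.4107·0.840585 − 204.5290·0.897545·0.559002 = 148.221362
B₀ = V₀ − E₀ = 298.4107 − 148.221362 = 150.189338

E0=148.2214 B0=150.1893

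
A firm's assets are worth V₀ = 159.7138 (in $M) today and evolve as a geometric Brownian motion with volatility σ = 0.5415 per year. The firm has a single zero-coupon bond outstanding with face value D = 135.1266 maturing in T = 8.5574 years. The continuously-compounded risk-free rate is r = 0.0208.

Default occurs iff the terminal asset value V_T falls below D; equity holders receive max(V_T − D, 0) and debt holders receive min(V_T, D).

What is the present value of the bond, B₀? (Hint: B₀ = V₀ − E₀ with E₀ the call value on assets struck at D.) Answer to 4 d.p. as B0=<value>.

B0=56.9567

d₁ = [ln(V₀/D) + (r + σ²/2)T] / (σ√T)
   = [ln(159.7138/135.1266) + (0.0208 + 0.5·0.5415²)·8.5574] / (0.5415·√8.5574)
   = [0.167171 + 1.432604] / 1.584052 = 1.009926
d₂ = d₁ − σ√T = 1.009926 − 1.584052 = -0.574126
N(d₁) = 0.843735,  N(d₂) = 0.282941,  e^(−rT) = 0.836948
E₀ = V₀·N(d₁) − D·e^(−rT)·N(d₂)
   = 159.7138·0.843735 − 135.1266·0.836948·0.282941 = 102.757132
B₀ = V₀ − E₀ = 159.7138 − 102.757132 = 56.956668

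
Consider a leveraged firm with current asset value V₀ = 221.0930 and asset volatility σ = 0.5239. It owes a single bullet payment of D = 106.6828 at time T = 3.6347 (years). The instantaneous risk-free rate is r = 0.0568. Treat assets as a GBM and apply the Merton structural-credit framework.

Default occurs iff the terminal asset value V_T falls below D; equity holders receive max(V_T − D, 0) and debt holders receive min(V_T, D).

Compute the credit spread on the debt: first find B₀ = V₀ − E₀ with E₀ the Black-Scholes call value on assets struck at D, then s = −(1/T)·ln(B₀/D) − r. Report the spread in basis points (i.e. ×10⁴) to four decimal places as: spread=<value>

d₁ = [ln(V₀/D) + (r + σ²/2)T] / (σ√T)
   = [ln(221.0930/106.6828) + (0.0568 + 0.5·0.5239²)·3.6347] / (0.5239·√3.6347)
   = [0.728723 + 0.705261] / 0.998810 = 1.435694
d₂ = d₁ − σ√T = 1.435694 − 0.998810 = 0.436884
N(d₁) = 0.924455,  N(d₂) = 0.668902,  e^(−rT) = 0.813466
E₀ = V₀·N(d₁) − D·e^(−rT)·N(d₂)
   = 221.0930·0.924455 − 106.6828·0.813466·0.668902 = 146.341335
B₀ = V₀ − E₀ = 221.0930 − 146.341335 = 74.751665
spread = −(1/T)·ln(B₀/D) − r = −(1/3.6347)·ln(74.751665/106.6828) − 0.0568 = 0.04105910
in basis points: 0.04105910 × 10⁴ = 410.5910 bp

spread=410.5910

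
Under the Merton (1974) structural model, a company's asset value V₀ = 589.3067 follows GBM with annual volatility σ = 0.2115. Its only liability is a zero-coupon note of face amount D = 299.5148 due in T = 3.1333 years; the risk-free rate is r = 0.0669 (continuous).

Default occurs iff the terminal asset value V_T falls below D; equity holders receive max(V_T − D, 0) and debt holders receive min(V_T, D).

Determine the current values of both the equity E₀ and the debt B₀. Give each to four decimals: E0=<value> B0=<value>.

E0=346.8504 B0=242.4563

d₁ = [ln(V₀/D) + (r + σ²/2)T] / (σ√T)
   = [ln(589.3067/299.5148) + (0.0669 + 0.5·0.2115²)·3.1333] / (0.2115·√3.1333)
   = [0.676783 + 0.279698] / 0.374379 = 2.554846
d₂ = d₁ − σ√T = 2.554846 − 0.374379 = 2.180467
N(d₁) = 0.994688,  N(d₂) = 0.985389,  e^(−rT) = 0.810894
E₀ = V₀·N(d₁) − D·e^(−rT)·N(d₂)
   = 589.3067·0.994688 − 299.5148·0.810894·0.985389 = 346.850409
B₀ = V₀ − E₀ = 589.3067 − 346.850409 = 242.456291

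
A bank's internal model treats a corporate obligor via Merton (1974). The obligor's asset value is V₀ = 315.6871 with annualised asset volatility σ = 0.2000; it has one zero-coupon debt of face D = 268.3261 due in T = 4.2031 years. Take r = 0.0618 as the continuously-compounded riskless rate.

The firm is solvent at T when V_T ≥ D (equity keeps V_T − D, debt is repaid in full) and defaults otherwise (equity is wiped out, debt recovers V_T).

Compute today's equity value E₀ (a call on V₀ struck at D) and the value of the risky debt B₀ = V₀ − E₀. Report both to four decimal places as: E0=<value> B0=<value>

E0=116.8775 B0=198.8096

d₁ = [ln(V₀/D) + (r + σ²/2)T] / (σ√T)
   = [ln(315.6871/268.3261) + (0.0618 + 0.5·0.2000²)·4.2031] / (0.2000·√4.2031)
   = [0.162549 + 0.343814] / 0.410029 = 1.234941
d₂ = d₁ − σ√T = 1.234941 − 0.410029 = 0.824912
N(d₁) = 0.891574,  N(d₂) = 0.795289,  e^(−rT) = 0.771243
E₀ = V₀·N(d₁) − D·e^(−rT)·N(d₂)
   = 315.6871·0.891574 − 268.3261·0.771243·0.795289 = 116.877489
B₀ = V₀ − E₀ = 315.6871 − 116.877489 = 198.809611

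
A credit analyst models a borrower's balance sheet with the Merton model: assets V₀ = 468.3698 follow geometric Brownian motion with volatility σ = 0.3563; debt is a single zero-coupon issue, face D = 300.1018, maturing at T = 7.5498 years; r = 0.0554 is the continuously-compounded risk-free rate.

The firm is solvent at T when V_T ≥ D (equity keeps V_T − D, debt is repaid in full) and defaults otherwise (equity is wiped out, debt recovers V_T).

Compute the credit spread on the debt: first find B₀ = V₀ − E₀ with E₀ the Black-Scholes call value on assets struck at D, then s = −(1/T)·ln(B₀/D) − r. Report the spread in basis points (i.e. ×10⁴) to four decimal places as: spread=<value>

d₁ = [ln(V₀/D) + (r + σ²/2)T] / (σ√T)
   = [ln(468.3698/300.1018) + (0.0554 + 0.5·0.3563²)·7.5498] / (0.3563·√7.5498)
   = [0.445136 + 0.897481] / 0.979002 = 1.371415
d₂ = d₁ − σ√T = 1.371415 − 0.979002 = 0.392413
N(d₁) = 0.914877,  N(d₂) = 0.652623,  e^(−rT) = 0.658192
E₀ = V₀·N(d₁) − D·e^(−rT)·N(d₂)
   = 468.3698·0.914877 − 300.1018·0.658192·0.652623 = 299.591691
B₀ = V₀ − E₀ = 468.3698 − 299.591691 = 168.778109
spread = −(1/T)·ln(B₀/D) − r = −(1/7.5498)·ln(168.778109/300.1018) − 0.0554 = 0.02083207
in basis points: 0.02083207 × 10⁴ = 208.3207 bp

spread=208.3207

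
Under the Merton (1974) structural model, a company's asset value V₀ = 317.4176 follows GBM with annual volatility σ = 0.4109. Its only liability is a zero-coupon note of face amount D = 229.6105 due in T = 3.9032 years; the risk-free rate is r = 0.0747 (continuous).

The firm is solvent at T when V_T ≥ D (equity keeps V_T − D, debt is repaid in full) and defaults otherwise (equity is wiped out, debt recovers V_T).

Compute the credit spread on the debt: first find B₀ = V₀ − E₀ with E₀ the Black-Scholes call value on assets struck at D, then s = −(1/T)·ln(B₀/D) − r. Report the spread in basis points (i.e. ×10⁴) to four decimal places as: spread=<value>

d₁ = [ln(V₀/D) + (r + σ²/2)T] / (σ√T)
   = [ln(317.4176/229.6105) + (0.0747 + 0.5·0.4109²)·3.9032] / (0.4109·√3.9032)
   = [0.323834 + 0.621075] / 0.811795 = 1.163974
d₂ = d₁ − σ√T = 1.163974 − 0.811795 = 0.352179
N(d₁) = 0.877783,  N(d₂) = 0.637648,  e^(−rT) = 0.747090
E₀ = V₀·N(d₁) − D·e^(−rT)·N(d₂)
   = 317.4176·0.877783 − 229.6105·0.747090·0.637648 = 169.241694
B₀ = V₀ − E₀ = 317.4176 − 169.241694 = 148.175906
spread = −(1/T)·ln(B₀/D) − r = −(1/3.9032)·ln(148.175906/229.6105) − 0.0747 = 0.03751159
in basis points: 0.03751159 × 10⁴ = 375.1159 bp

spread=375.1159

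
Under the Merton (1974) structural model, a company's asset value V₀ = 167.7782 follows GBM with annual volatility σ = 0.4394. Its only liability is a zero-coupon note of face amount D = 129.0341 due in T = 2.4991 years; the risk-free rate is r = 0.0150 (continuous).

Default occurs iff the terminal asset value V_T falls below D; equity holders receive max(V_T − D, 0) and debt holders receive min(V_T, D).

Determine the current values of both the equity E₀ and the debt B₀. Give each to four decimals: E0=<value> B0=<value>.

d₁ = [ln(V₀/D) + (r + σ²/2)T] / (σ√T)
   = [ln(167.7782/129.0341) + (0.0150 + 0.5·0.4394²)·2.4991] / (0.4394·√2.4991)
   = [0.262566 + 0.278740] / 0.694627 = 0.779276
d₂ = d₁ − σ√T = 0.779276 − 0.694627 = 0.084648
N(d₁) = 0.782091,  N(d₂) = 0.533730,  e^(−rT) = 0.963207
E₀ = V₀·N(d₁) − D·e^(−rT)·N(d₂)
   = 167.7782·0.782091 − 129.0341·0.963207·0.533730 = 64.882447
B₀ = V₀ − E₀ = 167.7782 − 64.882447 = 102.895753

E0=64.8824 B0=102.8958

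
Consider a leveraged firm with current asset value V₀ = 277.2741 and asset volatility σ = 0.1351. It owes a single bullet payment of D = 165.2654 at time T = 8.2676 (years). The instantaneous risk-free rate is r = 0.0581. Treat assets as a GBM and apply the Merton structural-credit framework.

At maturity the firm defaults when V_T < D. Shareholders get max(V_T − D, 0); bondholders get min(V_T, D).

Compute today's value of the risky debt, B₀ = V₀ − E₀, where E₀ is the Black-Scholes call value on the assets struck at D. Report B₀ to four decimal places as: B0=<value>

B0=102.1238

d₁ = [ln(V₀/D) + (r + σ²/2)T] / (σ√T)
   = [ln(277.2741/165.2654) + (0.0581 + 0.5·0.1351²)·8.2676] / (0.1351·√8.2676)
   = [0.517454 + 0.555798] / 0.388459 = 2.762845
d₂ = d₁ − σ√T = 2.762845 − 0.388459 = 2.374386
N(d₁) = 0.997135,  N(d₂) = 0.991211,  e^(−rT) = 0.618568
E₀ = V₀·N(d₁) − D·e^(−rT)·N(d₂)
   = 277.2741·0.997135 − 165.2654·0.618568·0.991211 = 175.150251
B₀ = V₀ − E₀ = 277.2741 − 175.150251 = 102.123849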